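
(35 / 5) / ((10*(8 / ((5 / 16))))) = 7 / 256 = 0.03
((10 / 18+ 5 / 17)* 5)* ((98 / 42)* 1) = 4550 / 459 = 9.91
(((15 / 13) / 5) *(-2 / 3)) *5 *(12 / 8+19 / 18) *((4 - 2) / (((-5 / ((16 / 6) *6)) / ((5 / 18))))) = 3680 / 1053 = 3.49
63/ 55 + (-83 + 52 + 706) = 37188/ 55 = 676.15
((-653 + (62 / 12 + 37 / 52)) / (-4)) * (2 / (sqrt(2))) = 100951 * sqrt(2) / 624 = 228.79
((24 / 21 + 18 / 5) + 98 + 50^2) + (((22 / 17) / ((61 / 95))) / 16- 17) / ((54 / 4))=10197488071 / 3919860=2601.49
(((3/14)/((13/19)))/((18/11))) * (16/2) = 418/273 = 1.53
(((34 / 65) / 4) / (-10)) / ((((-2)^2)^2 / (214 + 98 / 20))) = -37213 / 208000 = -0.18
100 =100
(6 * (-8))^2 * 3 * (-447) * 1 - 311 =-3089975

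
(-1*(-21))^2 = 441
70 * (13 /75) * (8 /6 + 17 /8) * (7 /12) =52871 /2160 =24.48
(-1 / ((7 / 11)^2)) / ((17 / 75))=-9075 / 833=-10.89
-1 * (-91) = 91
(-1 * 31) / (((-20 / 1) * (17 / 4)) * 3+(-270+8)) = 31 / 517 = 0.06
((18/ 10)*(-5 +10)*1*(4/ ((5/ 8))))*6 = 1728/ 5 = 345.60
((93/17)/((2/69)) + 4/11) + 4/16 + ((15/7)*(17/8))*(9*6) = 1139463/2618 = 435.24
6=6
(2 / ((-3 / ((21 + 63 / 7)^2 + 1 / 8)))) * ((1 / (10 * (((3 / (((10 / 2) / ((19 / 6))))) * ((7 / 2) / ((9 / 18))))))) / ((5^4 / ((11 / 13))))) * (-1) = 4169 / 682500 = 0.01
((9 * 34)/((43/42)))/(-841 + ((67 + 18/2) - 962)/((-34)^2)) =-7428456/20921263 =-0.36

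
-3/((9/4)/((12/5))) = -16/5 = -3.20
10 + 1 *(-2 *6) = -2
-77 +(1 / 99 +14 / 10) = -37417 / 495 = -75.59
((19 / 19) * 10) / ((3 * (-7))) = -0.48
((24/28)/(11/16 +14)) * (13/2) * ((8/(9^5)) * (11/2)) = 9152/32378535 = 0.00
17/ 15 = 1.13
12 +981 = 993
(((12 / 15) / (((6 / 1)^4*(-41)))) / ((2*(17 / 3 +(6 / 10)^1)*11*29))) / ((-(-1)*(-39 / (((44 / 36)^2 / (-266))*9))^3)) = -161051 / 19648514362842808200576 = -0.00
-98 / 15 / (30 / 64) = -3136 / 225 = -13.94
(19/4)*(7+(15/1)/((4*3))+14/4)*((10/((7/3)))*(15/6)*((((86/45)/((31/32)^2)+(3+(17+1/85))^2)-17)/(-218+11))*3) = -192074447531/57489903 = -3341.01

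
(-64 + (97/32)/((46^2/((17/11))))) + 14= -37239951/744832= -50.00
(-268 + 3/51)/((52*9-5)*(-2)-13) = 4555/15963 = 0.29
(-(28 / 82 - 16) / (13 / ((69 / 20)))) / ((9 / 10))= 2461 / 533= 4.62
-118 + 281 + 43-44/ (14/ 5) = 1332/ 7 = 190.29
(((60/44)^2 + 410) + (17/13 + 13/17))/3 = 3689651/26741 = 137.98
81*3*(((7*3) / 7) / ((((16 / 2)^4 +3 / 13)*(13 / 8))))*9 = 52488 / 53251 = 0.99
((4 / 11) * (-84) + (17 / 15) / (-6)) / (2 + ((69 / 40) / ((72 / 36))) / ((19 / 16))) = -578113 / 51282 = -11.27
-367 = -367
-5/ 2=-2.50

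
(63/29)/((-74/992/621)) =-19405008/1073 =-18084.82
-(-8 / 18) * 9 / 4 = 1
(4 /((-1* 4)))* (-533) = 533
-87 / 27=-29 / 9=-3.22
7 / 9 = 0.78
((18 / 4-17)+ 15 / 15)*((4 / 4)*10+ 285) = -6785 / 2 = -3392.50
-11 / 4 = -2.75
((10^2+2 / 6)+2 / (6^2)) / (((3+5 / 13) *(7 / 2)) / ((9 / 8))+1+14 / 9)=23491 / 3062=7.67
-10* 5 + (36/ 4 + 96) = 55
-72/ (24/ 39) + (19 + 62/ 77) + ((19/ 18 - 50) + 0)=-202549/ 1386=-146.14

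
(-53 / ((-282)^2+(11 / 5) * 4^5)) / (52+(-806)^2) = -265 / 265647028192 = -0.00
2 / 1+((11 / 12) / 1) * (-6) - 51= -109 / 2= -54.50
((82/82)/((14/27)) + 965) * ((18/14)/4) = 121833/392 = 310.80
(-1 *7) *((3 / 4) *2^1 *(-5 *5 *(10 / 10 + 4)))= 2625 / 2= 1312.50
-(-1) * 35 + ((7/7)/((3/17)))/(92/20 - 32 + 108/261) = 34.79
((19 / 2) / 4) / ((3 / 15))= 95 / 8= 11.88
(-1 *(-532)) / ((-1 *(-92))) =133 / 23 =5.78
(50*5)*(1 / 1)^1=250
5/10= 1/2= 0.50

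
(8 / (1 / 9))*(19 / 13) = 1368 / 13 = 105.23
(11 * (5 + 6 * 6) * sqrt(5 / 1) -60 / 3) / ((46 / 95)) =-950 / 23 + 42845 * sqrt(5) / 46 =2041.40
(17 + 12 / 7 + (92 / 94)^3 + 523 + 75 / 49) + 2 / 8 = 11078822931 / 20349308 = 544.43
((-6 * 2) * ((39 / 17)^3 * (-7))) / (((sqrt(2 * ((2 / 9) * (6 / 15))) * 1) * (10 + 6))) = 3737097 * sqrt(10) / 78608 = 150.34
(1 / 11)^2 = 1 / 121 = 0.01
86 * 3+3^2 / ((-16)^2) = 66057 / 256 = 258.04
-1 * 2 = -2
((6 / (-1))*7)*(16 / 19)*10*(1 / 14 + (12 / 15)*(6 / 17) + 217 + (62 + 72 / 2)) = -36026016 / 323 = -111535.65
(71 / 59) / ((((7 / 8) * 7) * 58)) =0.00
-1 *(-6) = 6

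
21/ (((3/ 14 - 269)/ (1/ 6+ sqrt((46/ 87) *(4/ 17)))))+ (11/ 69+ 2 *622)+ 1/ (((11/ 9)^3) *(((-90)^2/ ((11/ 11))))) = 1244.12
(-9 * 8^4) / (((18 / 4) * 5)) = -8192 / 5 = -1638.40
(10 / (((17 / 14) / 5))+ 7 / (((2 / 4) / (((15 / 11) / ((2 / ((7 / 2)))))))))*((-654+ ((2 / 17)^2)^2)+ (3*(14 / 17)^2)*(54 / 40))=-48574.08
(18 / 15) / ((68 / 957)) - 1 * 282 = -45069 / 170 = -265.11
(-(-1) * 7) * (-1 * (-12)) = 84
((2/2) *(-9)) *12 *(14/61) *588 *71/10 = -31561488/305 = -103480.29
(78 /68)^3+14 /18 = 808999 /353736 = 2.29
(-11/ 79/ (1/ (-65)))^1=715/ 79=9.05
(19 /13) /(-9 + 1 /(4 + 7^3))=-0.16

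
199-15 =184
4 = 4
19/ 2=9.50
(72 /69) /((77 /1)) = 24 /1771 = 0.01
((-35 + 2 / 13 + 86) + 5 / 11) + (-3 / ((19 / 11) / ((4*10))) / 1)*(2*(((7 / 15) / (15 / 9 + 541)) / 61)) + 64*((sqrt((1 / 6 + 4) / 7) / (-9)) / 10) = 316464528 / 6132269 -16*sqrt(42) / 189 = 51.06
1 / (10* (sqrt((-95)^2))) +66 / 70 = 6277 / 6650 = 0.94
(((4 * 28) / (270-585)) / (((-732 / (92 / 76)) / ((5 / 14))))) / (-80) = -23 / 8762040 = -0.00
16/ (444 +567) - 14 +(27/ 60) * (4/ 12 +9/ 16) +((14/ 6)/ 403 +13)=-75001463/ 130378560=-0.58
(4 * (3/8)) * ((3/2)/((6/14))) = 21/4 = 5.25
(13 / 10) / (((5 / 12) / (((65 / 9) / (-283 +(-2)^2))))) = -338 / 4185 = -0.08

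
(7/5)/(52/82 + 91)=287/18785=0.02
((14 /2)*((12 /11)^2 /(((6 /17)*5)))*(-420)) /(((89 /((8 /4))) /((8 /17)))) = -20.97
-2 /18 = -1 /9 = -0.11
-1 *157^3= -3869893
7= 7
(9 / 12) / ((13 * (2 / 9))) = 27 / 104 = 0.26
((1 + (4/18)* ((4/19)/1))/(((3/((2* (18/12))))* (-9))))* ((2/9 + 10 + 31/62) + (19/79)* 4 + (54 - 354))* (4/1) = 146774630/1094229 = 134.14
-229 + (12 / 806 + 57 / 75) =-2299368 / 10075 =-228.23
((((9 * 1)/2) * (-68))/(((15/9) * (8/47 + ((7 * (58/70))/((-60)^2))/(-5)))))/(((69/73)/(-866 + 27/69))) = 376239246732000/380158973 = 989689.24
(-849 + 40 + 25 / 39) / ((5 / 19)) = -598994 / 195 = -3071.76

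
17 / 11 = 1.55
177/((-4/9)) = -398.25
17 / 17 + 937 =938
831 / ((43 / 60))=49860 / 43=1159.53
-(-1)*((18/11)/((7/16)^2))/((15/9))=13824/2695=5.13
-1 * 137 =-137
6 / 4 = 3 / 2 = 1.50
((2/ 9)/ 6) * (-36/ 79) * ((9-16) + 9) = -8/ 237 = -0.03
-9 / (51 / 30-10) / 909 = 10 / 8383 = 0.00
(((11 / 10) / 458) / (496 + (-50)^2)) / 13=11 / 178381840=0.00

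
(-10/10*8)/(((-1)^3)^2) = -8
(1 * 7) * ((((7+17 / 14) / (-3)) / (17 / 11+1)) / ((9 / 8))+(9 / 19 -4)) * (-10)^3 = 31377.33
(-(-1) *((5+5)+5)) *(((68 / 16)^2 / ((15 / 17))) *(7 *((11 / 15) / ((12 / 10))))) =378301 / 288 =1313.55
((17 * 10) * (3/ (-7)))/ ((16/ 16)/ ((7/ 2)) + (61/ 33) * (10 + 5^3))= -5610/ 19237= -0.29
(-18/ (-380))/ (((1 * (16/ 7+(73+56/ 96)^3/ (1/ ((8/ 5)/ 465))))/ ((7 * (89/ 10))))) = 197108478/ 91718565271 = 0.00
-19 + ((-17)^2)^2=83502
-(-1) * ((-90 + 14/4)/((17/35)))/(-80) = 1211/544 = 2.23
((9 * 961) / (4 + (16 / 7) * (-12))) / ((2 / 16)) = -121086 / 41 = -2953.32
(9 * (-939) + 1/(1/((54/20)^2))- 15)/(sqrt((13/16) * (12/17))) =-21689 * sqrt(663)/50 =-11169.31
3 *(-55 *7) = -1155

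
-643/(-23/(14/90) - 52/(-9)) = 40509/8951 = 4.53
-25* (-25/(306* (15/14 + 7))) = 4375/17289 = 0.25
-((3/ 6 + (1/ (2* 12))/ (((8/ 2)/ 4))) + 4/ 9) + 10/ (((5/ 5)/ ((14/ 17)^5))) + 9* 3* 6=16847635481/ 102229704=164.80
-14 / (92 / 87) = -609 / 46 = -13.24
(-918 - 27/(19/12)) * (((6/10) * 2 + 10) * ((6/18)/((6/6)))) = -331632/95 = -3490.86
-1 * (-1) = 1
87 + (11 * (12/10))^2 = 261.24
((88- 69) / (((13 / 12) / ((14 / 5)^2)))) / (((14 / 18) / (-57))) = -3274992 / 325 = -10076.90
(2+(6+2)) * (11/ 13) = 110/ 13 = 8.46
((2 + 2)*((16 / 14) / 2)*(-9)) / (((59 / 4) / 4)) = -2304 / 413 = -5.58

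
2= 2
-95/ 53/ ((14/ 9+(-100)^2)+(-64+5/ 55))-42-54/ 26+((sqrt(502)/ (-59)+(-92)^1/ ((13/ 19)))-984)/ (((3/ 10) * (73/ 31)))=-18582451589164/ 11419279989-310 * sqrt(502)/ 12921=-1627.83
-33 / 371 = -0.09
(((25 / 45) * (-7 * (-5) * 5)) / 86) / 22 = 875 / 17028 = 0.05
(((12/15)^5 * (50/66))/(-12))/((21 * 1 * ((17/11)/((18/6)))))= -256/133875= -0.00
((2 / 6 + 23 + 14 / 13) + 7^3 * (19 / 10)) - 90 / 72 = 526391 / 780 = 674.86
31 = 31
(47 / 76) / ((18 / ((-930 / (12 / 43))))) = -313255 / 2736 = -114.49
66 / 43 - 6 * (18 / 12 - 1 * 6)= 1227 / 43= 28.53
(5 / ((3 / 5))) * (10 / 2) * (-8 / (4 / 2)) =-500 / 3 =-166.67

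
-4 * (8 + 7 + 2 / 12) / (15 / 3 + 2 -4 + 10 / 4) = -364 / 33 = -11.03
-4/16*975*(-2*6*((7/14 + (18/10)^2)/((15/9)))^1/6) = 21879/20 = 1093.95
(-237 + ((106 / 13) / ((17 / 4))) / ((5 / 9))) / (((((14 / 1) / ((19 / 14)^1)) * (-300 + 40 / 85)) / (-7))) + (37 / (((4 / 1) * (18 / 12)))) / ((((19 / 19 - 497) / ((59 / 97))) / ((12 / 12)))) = -674661379 / 1257166560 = -0.54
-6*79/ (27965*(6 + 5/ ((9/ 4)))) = -2133/ 1034705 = -0.00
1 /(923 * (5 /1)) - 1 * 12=-55379 /4615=-12.00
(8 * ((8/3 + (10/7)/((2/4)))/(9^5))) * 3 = 928/413343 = 0.00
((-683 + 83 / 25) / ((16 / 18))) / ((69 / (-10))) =12744 / 115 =110.82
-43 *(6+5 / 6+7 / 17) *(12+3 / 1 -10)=-158885 / 102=-1557.70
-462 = -462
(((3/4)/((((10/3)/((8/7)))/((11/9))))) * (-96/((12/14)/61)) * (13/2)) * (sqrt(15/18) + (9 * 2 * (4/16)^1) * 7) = -2198196/5-34892 * sqrt(30)/15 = -452379.96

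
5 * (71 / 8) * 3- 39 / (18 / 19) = 2207 / 24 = 91.96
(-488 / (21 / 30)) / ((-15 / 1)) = 976 / 21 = 46.48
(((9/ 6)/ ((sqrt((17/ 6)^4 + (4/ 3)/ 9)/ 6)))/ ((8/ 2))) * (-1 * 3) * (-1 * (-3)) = -729 * sqrt(83713)/ 83713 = -2.52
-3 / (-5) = 0.60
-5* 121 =-605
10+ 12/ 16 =43/ 4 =10.75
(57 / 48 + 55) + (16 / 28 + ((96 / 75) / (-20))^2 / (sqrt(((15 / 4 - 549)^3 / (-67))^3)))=2195456*sqrt(146127) / 771078073991482828125 + 6357 / 112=56.76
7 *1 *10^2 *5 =3500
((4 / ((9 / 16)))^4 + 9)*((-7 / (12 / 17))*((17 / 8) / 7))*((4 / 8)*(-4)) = 4865680585 / 314928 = 15450.14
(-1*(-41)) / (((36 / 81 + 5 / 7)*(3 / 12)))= 10332 / 73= 141.53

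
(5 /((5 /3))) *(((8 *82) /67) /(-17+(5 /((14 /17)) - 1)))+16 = 151472 /11189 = 13.54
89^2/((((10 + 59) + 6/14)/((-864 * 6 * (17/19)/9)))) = -30163168/513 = -58797.60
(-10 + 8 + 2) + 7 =7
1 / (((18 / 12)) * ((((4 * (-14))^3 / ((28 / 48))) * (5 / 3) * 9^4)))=-1 / 4938071040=-0.00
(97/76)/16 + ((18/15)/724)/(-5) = 437101/5502400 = 0.08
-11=-11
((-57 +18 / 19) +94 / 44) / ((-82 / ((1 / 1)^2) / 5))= 112685 / 34276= 3.29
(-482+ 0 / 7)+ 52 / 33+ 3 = -15755 / 33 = -477.42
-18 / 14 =-9 / 7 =-1.29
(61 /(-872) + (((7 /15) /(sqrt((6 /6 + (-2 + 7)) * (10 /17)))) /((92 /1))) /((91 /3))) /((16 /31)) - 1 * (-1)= 31 * sqrt(255) /2870400 + 12061 /13952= 0.86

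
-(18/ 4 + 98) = -205/ 2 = -102.50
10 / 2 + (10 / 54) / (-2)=265 / 54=4.91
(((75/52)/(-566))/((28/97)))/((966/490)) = -12125/2707744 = -0.00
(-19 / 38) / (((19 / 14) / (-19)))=7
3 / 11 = 0.27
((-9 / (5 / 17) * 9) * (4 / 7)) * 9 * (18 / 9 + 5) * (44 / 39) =-727056 / 65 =-11185.48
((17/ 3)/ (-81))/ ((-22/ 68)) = 578/ 2673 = 0.22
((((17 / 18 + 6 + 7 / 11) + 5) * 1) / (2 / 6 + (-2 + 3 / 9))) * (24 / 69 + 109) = -1031.76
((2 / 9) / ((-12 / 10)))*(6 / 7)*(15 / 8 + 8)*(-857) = 338515 / 252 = 1343.31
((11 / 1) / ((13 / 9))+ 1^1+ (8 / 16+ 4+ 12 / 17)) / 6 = 6109 / 2652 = 2.30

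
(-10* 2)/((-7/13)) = 260/7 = 37.14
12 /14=6 /7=0.86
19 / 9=2.11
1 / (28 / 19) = 19 / 28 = 0.68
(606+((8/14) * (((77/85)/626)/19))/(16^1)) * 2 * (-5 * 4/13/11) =-2450639771/14457157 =-169.51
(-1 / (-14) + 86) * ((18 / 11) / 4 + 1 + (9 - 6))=116885 / 308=379.50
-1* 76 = -76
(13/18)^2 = 169/324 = 0.52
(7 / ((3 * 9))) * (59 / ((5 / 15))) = 413 / 9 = 45.89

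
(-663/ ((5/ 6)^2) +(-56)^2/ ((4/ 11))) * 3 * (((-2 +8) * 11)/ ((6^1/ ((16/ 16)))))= 253086.24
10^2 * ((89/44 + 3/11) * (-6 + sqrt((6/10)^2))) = -13635/11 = -1239.55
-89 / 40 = -2.22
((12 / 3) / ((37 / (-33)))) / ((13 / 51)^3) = -17509932 / 81289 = -215.40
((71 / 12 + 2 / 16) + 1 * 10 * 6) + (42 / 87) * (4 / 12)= 15359 / 232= 66.20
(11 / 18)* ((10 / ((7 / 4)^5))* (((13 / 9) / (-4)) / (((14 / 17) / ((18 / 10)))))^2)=8596016 / 37059435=0.23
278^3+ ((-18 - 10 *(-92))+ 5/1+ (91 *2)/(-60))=644575679/30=21485855.97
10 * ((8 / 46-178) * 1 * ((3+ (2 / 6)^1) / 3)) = -409000 / 207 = -1975.85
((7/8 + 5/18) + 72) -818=-53629/72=-744.85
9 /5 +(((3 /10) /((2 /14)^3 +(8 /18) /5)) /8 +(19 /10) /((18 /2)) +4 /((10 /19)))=2044477 /204048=10.02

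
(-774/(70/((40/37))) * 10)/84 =-2580/1813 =-1.42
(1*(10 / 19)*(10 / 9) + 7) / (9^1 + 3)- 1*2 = -2807 / 2052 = -1.37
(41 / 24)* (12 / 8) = 41 / 16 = 2.56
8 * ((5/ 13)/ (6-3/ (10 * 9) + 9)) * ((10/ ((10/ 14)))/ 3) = 0.96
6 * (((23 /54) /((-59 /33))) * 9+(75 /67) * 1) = -6.15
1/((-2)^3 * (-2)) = 1/16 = 0.06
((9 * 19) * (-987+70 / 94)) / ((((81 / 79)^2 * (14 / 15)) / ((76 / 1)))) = -13063105.35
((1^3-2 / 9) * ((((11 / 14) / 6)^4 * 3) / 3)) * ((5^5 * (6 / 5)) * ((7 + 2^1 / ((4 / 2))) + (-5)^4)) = 1930781875 / 3556224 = 542.93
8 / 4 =2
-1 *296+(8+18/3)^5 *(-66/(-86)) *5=88728232/43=2063447.26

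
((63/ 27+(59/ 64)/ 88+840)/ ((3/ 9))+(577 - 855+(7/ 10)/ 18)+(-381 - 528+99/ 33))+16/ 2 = 342415261/ 253440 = 1351.07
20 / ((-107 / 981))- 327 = -54609 / 107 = -510.36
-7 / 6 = -1.17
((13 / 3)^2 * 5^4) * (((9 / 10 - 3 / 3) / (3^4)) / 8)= -21125 / 11664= -1.81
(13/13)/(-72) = -1/72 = -0.01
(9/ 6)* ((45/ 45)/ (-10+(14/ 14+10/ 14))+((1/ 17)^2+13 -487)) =-23841459/ 33524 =-711.18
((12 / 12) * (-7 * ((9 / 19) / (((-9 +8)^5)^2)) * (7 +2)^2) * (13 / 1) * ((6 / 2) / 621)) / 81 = -91 / 437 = -0.21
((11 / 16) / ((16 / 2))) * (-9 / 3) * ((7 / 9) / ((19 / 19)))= -77 / 384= -0.20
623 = 623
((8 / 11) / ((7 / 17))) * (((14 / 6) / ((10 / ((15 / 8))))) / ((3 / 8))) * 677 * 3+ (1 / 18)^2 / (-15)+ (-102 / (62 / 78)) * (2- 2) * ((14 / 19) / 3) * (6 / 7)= 223734949 / 53460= 4185.09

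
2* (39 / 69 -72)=-142.87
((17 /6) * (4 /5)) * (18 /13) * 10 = 31.38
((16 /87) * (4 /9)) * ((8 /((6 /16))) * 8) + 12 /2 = 46862 /2349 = 19.95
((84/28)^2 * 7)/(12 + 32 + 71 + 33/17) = 153/284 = 0.54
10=10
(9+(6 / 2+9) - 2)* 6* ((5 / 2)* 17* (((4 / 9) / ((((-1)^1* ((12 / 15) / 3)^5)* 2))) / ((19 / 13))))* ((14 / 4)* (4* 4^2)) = -1957921875 / 16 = -122370117.19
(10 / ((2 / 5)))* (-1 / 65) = -5 / 13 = -0.38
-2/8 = -1/4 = -0.25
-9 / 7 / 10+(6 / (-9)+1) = 43 / 210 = 0.20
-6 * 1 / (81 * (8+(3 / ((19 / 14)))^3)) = -6859 / 1740960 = -0.00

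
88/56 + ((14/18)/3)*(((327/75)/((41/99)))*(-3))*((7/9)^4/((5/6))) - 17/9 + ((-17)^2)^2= 6552635788823/78458625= 83517.09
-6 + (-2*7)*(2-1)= -20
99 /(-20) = -99 /20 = -4.95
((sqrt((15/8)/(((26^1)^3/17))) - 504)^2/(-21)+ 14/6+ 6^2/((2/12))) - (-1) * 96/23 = -11871.45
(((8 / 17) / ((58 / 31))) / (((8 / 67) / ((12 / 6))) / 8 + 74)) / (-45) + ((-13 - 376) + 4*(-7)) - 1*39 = -456.00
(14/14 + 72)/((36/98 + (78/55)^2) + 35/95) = 205588075/7736329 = 26.57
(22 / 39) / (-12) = -11 / 234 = -0.05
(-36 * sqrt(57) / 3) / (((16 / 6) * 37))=-9 * sqrt(57) / 74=-0.92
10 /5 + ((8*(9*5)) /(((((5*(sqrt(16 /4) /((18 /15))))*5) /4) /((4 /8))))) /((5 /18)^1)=8026 /125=64.21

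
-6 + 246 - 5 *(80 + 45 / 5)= -205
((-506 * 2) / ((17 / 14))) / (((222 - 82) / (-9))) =4554 / 85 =53.58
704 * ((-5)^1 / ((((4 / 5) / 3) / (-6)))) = 79200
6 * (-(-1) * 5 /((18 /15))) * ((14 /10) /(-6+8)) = 35 /2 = 17.50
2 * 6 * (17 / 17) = 12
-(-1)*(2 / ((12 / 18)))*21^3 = 27783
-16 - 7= -23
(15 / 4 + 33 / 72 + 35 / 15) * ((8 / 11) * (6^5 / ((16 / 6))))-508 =147016 / 11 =13365.09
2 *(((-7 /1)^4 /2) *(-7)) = -16807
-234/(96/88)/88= -39/16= -2.44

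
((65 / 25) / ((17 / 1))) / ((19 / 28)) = 364 / 1615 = 0.23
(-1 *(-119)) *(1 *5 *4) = 2380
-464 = -464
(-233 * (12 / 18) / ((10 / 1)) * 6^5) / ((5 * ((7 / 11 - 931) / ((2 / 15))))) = 2214432 / 639625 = 3.46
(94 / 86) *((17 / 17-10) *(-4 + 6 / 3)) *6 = 5076 / 43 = 118.05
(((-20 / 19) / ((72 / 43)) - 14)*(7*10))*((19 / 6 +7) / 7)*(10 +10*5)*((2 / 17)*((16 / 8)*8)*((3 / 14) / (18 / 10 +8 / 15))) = -244146400 / 15827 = -15425.94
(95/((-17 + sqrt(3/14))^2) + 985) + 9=45220 *sqrt(42)/16345849 + 16253159076/16345849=994.35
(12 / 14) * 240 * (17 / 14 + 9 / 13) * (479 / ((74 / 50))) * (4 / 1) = 11967336000 / 23569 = 507757.48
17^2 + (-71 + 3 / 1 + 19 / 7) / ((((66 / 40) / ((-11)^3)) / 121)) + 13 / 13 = 133824830 / 21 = 6372610.95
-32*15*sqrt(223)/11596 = -120*sqrt(223)/2899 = -0.62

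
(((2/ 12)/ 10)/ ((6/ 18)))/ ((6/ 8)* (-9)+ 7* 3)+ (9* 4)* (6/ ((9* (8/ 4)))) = 3421/ 285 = 12.00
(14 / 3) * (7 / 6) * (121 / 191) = 5929 / 1719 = 3.45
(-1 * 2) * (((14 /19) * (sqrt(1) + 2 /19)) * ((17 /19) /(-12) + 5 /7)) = -1.04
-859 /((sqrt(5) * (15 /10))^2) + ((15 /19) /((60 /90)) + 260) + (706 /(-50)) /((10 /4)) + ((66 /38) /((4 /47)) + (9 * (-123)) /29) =400231309 /2479500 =161.42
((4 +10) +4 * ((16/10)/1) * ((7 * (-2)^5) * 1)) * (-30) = 42588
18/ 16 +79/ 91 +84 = 62603/ 728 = 85.99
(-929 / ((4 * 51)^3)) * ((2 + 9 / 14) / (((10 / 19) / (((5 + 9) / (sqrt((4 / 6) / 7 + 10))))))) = -653087 * sqrt(1113) / 8999043840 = -0.00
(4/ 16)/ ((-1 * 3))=-1/ 12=-0.08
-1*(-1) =1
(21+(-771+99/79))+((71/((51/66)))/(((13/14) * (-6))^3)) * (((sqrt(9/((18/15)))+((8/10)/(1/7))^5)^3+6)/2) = -107880523405436565916813447099/2431195587158203125 - 158692169985565144159 * sqrt(30)/13130507812500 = -44439641326.15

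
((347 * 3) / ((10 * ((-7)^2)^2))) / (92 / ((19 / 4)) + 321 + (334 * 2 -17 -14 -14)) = 19779 / 439479040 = 0.00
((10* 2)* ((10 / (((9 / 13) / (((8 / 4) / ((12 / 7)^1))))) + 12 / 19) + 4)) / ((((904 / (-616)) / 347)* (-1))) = 5889401980 / 57969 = 101595.71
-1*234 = -234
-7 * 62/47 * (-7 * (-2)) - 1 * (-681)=25931/47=551.72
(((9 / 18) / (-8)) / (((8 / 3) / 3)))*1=-9 / 128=-0.07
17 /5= 3.40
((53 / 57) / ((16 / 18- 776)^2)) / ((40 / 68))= 24327 / 9246269440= 0.00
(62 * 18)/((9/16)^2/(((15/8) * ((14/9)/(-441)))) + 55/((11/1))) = -357120/13709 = -26.05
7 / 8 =0.88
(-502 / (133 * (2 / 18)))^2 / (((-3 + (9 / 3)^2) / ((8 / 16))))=1701027 / 17689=96.16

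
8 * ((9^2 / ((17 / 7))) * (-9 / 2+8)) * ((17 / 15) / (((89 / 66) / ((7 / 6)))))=407484 / 445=915.69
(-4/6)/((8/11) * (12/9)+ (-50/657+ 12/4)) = -4818/28139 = -0.17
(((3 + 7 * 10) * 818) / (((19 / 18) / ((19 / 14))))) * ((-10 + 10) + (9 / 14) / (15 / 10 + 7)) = 4836834 / 833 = 5806.52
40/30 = 4/3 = 1.33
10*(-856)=-8560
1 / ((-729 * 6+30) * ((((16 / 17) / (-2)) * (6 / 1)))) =17 / 208512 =0.00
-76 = -76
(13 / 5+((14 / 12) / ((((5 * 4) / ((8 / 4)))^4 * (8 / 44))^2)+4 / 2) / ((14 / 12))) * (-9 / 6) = -6.47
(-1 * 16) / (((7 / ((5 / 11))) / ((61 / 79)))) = -4880 / 6083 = -0.80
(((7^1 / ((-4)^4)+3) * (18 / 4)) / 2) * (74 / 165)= 3.05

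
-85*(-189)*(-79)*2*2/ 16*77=-97723395/ 4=-24430848.75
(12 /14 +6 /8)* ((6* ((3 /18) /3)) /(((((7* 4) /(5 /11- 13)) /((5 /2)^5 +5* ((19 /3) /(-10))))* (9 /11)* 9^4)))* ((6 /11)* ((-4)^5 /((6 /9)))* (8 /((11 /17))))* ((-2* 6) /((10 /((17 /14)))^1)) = -1929437984 /30255687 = -63.77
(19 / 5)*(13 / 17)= 247 / 85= 2.91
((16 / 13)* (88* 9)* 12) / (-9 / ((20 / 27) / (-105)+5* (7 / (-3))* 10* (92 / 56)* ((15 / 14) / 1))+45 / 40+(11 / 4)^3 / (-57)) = 971331305472 / 66760967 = 14549.39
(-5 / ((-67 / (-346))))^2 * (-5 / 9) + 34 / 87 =-433512622 / 1171629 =-370.01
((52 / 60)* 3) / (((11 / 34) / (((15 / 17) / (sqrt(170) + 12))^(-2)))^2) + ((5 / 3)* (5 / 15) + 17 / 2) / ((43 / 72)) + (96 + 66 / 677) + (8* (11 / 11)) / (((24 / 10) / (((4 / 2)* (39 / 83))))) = 6305891626112* sqrt(170) / 10209375 + 595986157835915208154 / 74004073790625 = 16106685.25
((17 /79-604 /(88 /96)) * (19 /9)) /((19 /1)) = -73.19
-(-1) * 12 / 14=6 / 7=0.86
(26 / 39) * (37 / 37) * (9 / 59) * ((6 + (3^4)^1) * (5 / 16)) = 1305 / 472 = 2.76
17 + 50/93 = 17.54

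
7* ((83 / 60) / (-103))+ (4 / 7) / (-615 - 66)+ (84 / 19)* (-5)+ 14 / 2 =-945347757 / 62193460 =-15.20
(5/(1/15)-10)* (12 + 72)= 5460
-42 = -42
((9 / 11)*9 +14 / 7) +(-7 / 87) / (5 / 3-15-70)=746827 / 79750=9.36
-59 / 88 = -0.67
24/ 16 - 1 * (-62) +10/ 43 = 5481/ 86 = 63.73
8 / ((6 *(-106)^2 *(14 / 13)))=13 / 117978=0.00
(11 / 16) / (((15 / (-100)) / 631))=-34705 / 12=-2892.08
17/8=2.12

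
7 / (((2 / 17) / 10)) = 595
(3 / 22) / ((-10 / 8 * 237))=-2 / 4345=-0.00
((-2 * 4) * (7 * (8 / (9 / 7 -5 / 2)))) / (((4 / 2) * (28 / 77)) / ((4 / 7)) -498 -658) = -0.32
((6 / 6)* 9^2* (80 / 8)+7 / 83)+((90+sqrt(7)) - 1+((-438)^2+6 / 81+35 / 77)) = sqrt(7)+4751322803 / 24651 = 192746.26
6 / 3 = 2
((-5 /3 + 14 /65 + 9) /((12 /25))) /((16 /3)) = 115 /39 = 2.95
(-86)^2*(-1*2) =-14792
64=64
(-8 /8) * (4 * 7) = -28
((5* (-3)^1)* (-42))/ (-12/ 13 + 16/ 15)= 4387.50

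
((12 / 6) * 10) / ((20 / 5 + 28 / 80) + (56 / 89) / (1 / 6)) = 35600 / 14463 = 2.46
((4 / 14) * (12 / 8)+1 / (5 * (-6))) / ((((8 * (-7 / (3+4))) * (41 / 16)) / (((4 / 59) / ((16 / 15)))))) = -83 / 67732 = -0.00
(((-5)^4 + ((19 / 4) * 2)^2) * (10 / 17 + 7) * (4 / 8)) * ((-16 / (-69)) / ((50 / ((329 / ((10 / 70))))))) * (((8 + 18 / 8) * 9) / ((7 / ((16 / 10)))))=29870230446 / 48875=611155.61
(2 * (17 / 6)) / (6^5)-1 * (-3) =70001 / 23328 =3.00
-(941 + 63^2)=-4910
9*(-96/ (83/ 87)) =-75168/ 83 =-905.64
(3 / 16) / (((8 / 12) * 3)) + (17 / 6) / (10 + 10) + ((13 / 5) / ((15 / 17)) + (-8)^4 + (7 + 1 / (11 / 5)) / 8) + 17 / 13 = 1407607891 / 343200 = 4101.42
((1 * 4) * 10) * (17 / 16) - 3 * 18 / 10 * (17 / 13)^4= 7628291 / 285610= 26.71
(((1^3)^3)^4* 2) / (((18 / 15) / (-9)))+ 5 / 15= -44 / 3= -14.67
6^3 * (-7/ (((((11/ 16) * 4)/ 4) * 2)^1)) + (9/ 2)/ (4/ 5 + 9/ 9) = -24137/ 22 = -1097.14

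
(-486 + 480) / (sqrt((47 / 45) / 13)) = -18*sqrt(3055) / 47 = -21.17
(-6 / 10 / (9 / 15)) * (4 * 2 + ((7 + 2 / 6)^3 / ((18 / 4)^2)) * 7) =-315640 / 2187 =-144.33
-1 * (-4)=4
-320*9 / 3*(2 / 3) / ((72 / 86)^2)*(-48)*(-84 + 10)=-87568640 / 27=-3243282.96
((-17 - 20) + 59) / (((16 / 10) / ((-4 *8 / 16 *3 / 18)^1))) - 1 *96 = -100.58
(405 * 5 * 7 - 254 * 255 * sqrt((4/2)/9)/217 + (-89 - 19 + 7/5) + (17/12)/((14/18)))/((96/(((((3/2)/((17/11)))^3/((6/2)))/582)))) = 2621845061/34159892480 - 845185 * sqrt(2)/1557289216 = 0.08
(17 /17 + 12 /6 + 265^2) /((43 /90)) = 6320520 /43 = 146988.84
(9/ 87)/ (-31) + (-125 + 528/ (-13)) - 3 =-1970647/ 11687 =-168.62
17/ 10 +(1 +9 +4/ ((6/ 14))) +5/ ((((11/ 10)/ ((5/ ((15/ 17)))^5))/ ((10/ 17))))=418167221/ 26730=15644.12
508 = 508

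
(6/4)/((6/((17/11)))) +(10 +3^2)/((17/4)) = 3633/748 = 4.86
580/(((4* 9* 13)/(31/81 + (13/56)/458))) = 115440445/243066096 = 0.47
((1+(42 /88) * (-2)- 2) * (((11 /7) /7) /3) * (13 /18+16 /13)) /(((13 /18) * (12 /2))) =-19651 /298116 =-0.07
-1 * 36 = -36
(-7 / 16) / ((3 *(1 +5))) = -7 / 288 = -0.02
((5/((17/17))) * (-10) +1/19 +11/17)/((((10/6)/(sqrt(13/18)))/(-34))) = 15924 * sqrt(26)/95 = 854.70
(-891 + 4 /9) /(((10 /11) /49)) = -864017 /18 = -48000.94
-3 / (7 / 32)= -96 / 7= -13.71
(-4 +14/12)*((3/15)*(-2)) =17/15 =1.13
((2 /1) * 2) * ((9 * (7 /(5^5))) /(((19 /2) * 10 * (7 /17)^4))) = 3006756 /101828125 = 0.03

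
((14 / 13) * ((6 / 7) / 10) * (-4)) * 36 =-864 / 65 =-13.29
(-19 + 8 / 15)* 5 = -277 / 3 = -92.33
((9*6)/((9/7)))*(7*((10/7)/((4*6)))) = 35/2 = 17.50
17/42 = 0.40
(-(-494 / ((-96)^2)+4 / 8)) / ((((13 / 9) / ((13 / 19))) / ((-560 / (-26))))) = -71995 / 15808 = -4.55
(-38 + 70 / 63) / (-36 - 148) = 83 / 414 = 0.20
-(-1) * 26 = 26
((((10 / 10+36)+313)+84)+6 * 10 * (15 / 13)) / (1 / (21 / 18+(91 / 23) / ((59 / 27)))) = 79292311 / 52923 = 1498.26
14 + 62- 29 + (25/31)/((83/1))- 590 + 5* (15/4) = -5395481/10292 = -524.24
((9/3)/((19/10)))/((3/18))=180/19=9.47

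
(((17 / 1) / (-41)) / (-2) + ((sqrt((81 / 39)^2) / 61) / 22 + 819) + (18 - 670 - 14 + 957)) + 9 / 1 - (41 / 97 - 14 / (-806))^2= 47043099861415748 / 42039731896591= 1119.02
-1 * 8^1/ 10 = -0.80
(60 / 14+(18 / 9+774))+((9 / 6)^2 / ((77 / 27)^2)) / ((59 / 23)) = 1091961007 / 1399244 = 780.39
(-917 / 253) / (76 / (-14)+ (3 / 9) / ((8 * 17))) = 2618952 / 3920741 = 0.67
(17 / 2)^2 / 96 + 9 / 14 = 3751 / 2688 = 1.40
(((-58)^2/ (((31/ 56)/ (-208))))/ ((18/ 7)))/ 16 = -8571472/ 279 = -30722.12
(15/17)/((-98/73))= -1095/1666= -0.66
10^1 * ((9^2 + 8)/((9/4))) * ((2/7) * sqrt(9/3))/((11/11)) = 7120 * sqrt(3)/63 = 195.75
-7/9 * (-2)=14/9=1.56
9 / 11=0.82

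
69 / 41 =1.68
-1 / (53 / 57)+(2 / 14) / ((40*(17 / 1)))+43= 10576773 / 252280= 41.92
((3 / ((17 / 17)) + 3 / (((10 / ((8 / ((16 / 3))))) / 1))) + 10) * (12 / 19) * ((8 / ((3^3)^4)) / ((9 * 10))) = 1076 / 757303425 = 0.00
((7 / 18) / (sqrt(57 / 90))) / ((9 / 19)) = 7 * sqrt(570) / 162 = 1.03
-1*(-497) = 497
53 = 53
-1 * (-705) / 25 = 28.20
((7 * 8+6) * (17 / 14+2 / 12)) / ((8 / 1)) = 899 / 84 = 10.70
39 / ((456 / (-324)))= -1053 / 38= -27.71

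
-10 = -10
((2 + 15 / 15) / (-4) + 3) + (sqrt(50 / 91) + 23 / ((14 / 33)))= 57.21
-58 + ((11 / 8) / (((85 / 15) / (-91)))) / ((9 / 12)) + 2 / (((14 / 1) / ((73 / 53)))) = -1100501 / 12614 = -87.24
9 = 9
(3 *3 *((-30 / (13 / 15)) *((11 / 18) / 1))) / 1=-2475 / 13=-190.38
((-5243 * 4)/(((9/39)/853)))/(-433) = 232558508/1299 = 179028.87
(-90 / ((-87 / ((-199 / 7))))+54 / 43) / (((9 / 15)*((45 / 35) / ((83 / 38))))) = -16997570 / 213237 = -79.71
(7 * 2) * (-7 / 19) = -98 / 19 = -5.16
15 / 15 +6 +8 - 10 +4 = 9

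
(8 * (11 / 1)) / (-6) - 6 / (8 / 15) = -311 / 12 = -25.92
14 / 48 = 7 / 24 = 0.29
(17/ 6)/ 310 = 17/ 1860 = 0.01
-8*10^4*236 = -18880000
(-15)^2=225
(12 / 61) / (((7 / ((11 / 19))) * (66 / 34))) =68 / 8113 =0.01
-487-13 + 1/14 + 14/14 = -6985/14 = -498.93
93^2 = 8649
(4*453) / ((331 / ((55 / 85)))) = 19932 / 5627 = 3.54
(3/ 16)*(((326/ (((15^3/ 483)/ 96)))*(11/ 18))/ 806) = 288673/ 453375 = 0.64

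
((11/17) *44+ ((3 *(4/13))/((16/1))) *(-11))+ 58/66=837667/29172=28.71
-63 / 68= -0.93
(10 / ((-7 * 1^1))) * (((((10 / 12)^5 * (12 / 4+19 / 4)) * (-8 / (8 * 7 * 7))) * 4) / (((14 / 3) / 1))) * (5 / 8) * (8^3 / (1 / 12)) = 298.87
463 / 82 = 5.65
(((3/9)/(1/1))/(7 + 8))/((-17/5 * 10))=-1/1530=-0.00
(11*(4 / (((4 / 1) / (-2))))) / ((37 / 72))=-1584 / 37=-42.81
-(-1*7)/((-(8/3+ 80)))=-21/248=-0.08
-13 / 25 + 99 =2462 / 25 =98.48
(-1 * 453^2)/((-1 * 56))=205209/56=3664.45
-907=-907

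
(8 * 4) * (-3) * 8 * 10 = -7680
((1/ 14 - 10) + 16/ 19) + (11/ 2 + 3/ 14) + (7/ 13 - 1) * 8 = -24429/ 3458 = -7.06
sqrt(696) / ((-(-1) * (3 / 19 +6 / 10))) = 95 * sqrt(174) / 36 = 34.81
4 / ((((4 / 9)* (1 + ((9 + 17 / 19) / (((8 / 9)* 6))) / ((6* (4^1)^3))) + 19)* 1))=87552 / 425647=0.21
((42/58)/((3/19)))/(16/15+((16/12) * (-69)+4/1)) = -1995/37816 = -0.05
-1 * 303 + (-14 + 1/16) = -5071/16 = -316.94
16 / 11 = 1.45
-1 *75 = -75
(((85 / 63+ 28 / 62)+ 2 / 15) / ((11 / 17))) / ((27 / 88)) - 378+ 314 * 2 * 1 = 68482382 / 263655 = 259.74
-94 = -94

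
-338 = -338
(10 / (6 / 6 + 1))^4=625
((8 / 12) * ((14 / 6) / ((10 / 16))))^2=6.19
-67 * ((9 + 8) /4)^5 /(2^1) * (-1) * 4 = 95130419 /512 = 185801.60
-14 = -14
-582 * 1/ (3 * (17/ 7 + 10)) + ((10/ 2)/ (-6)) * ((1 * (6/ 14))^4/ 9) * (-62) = -3220103/ 208887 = -15.42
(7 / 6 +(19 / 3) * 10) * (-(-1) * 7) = 903 / 2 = 451.50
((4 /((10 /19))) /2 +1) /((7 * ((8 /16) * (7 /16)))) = 768 /245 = 3.13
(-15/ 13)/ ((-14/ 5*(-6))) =-25/ 364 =-0.07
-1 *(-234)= 234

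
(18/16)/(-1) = -9/8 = -1.12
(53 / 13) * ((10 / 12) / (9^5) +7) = 131443339 / 4605822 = 28.54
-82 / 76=-41 / 38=-1.08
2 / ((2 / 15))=15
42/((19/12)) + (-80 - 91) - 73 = -4132/19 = -217.47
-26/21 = -1.24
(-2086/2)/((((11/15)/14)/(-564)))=123532920/11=11230265.45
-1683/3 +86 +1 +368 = -106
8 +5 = 13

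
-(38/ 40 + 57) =-1159/ 20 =-57.95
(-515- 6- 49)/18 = -95/3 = -31.67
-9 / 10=-0.90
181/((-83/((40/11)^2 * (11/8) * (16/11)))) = -579200/10043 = -57.67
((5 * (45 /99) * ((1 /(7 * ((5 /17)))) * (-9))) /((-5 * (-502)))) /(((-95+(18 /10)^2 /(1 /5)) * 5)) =153 /15229676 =0.00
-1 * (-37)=37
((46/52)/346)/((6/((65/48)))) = 115/199296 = 0.00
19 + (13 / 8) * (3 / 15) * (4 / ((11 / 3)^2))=23107 / 1210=19.10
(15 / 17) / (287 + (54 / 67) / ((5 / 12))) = 5025 / 1645481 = 0.00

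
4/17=0.24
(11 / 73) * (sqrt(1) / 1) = 11 / 73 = 0.15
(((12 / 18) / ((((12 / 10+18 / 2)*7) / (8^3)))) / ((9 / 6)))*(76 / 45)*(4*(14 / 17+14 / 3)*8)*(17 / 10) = 19922944 / 12393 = 1607.60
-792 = -792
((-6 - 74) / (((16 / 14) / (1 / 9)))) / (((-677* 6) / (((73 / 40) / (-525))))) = -73 / 10967400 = -0.00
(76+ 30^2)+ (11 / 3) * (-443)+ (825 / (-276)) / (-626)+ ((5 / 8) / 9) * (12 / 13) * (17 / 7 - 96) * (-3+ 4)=-10287727865 / 15722616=-654.33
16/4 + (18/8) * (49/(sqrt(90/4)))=4 + 147 * sqrt(10)/20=27.24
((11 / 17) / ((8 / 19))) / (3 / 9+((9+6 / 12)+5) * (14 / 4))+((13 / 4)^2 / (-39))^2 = 2483453 / 24009984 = 0.10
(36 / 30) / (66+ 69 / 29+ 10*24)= 58 / 14905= 0.00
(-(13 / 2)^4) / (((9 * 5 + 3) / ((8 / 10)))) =-28561 / 960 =-29.75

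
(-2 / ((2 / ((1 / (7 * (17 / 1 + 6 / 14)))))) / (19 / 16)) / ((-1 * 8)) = 1 / 1159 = 0.00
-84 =-84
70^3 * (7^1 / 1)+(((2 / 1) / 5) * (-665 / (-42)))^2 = 21609361 / 9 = 2401040.11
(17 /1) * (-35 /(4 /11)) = -6545 /4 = -1636.25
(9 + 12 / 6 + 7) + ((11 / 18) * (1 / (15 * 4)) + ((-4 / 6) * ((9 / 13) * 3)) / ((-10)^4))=3950954 / 219375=18.01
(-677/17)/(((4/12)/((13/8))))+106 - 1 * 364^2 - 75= -18041643/136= -132659.14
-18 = -18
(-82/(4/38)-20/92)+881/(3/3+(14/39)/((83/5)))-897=-61903440/76061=-813.87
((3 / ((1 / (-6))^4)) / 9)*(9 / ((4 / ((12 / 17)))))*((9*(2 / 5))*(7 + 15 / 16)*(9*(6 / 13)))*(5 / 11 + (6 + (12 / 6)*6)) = 18268107228 / 12155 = 1502929.43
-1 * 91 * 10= -910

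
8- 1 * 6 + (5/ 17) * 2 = 44/ 17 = 2.59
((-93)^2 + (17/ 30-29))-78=256277/ 30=8542.57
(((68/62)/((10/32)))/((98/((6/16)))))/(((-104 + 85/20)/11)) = -1496/1010135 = -0.00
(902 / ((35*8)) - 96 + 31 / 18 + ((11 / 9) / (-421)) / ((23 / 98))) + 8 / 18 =-1105668713 / 12200580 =-90.62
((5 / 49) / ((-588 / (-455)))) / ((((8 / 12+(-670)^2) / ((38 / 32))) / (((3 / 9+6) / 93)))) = 117325 / 8248021842816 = 0.00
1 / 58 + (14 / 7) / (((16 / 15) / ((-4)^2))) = 1741 / 58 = 30.02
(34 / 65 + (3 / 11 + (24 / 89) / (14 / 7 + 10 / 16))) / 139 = 400247 / 61916855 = 0.01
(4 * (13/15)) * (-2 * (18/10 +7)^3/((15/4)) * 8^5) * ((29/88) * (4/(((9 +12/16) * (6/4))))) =-941940015104/253125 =-3721244.50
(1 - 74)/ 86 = -73/ 86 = -0.85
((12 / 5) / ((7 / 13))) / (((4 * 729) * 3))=13 / 25515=0.00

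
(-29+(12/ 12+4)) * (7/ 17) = -9.88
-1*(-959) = 959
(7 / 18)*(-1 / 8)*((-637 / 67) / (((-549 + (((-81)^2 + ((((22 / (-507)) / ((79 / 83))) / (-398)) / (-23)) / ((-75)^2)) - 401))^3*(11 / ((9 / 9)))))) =543263381348037507678900259140380859375 / 2284145400744433069128068566872933131277665853333376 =0.00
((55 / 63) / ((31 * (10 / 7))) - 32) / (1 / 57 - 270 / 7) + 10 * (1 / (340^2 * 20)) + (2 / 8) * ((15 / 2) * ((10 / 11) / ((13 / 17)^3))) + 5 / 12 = 13476765020571791 / 2664485159679200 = 5.06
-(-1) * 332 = 332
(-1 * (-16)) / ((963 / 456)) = 2432 / 321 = 7.58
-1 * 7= -7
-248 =-248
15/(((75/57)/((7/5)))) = 399/25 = 15.96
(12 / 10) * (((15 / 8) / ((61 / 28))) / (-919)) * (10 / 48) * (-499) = 52395 / 448472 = 0.12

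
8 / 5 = 1.60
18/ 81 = 2/ 9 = 0.22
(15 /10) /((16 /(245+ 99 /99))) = 369 /16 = 23.06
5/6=0.83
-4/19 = -0.21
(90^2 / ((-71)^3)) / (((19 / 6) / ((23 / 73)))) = -1117800 / 496422557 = -0.00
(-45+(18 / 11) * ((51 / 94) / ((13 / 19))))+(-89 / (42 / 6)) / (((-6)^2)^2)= -2665262297 / 60972912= -43.71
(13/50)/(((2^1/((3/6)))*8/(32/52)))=1/200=0.00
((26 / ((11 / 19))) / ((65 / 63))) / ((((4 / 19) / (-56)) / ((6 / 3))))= -1273608 / 55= -23156.51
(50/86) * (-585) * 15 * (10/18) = -121875/43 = -2834.30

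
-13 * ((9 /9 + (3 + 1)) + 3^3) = -416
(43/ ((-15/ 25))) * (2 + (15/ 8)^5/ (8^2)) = -169.28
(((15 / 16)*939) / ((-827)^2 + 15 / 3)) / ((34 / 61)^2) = 17470095 / 4216681088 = 0.00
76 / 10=38 / 5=7.60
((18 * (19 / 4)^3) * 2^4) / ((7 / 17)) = 1049427 / 14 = 74959.07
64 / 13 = 4.92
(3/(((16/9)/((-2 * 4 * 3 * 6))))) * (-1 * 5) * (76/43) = 92340/43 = 2147.44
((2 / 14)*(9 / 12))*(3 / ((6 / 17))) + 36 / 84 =1.34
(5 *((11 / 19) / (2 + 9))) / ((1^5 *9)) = 5 / 171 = 0.03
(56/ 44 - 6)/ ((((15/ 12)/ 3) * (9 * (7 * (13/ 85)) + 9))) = -221/ 363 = -0.61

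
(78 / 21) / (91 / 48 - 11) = -1248 / 3059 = -0.41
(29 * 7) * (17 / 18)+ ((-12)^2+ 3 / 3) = 6061 / 18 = 336.72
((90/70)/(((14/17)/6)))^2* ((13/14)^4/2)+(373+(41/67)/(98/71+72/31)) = 405.78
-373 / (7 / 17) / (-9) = 6341 / 63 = 100.65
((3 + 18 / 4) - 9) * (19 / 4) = -57 / 8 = -7.12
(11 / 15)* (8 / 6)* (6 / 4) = 22 / 15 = 1.47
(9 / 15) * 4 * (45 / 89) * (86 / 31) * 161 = 1495368 / 2759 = 542.00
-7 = -7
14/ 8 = 7/ 4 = 1.75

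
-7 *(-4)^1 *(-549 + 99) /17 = -12600 /17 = -741.18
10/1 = 10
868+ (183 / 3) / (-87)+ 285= 100250 / 87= 1152.30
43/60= 0.72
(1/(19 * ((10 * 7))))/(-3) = -1/3990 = -0.00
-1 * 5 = -5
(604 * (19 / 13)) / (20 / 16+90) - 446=-2070366 / 4745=-436.33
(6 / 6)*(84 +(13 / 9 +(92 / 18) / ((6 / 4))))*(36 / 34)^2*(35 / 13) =1007580 / 3757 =268.19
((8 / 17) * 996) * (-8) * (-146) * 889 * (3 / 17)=24820766208 / 289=85885004.18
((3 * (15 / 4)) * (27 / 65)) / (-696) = -81 / 12064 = -0.01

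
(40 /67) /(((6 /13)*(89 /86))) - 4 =-2.75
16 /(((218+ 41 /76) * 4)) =304 /16609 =0.02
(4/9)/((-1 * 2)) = -2/9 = -0.22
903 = 903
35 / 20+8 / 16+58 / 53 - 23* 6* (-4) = 117733 / 212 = 555.34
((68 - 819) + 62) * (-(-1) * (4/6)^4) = -11024/81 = -136.10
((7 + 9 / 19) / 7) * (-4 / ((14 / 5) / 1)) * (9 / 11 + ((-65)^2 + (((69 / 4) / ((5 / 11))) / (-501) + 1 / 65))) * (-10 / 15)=286599515758 / 66699633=4296.87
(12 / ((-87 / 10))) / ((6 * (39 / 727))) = -14540 / 3393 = -4.29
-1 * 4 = -4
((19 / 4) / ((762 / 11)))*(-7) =-1463 / 3048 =-0.48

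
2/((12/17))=17/6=2.83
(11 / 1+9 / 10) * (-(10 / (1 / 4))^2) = -19040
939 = 939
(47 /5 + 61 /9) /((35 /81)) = 936 /25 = 37.44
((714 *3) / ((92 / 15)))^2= 258084225 / 2116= 121967.97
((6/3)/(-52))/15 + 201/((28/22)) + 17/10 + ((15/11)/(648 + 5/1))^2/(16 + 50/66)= 161477656397209/1011599919330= 159.63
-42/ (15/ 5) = -14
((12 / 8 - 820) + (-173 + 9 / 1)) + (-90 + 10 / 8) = -4285 / 4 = -1071.25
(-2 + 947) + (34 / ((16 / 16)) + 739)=1718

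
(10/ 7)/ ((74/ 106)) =530/ 259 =2.05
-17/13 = -1.31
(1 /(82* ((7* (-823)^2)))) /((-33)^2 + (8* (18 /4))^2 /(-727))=727 /307299844586322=0.00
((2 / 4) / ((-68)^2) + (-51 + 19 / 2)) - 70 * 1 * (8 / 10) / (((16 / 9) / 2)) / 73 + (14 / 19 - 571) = -7858139813 / 12826976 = -612.63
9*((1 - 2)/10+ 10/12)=33/5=6.60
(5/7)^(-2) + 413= 10374/25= 414.96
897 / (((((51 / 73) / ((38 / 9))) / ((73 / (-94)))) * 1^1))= -30274049 / 7191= -4209.99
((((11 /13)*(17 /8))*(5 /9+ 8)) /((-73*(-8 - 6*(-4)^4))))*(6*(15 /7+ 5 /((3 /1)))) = 10285 /3296826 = 0.00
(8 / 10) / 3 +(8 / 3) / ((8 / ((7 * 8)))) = 284 / 15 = 18.93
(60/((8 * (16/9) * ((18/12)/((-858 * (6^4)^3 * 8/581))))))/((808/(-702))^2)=-54595919015.20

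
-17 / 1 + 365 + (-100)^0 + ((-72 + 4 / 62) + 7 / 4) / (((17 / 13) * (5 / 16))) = 467059 / 2635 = 177.25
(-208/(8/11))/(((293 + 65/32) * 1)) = -0.97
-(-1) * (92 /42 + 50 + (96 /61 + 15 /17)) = 1190039 /21777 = 54.65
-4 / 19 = -0.21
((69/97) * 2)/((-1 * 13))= -138/1261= -0.11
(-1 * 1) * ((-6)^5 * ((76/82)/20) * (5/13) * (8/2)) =295488/533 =554.39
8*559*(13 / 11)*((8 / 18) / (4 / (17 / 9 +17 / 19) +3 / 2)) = 55345472 / 69201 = 799.78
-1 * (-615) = 615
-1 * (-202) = 202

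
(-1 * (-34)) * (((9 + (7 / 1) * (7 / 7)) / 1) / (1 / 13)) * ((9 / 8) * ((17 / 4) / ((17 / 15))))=29835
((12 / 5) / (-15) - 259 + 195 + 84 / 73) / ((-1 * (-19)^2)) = 114992 / 658825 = 0.17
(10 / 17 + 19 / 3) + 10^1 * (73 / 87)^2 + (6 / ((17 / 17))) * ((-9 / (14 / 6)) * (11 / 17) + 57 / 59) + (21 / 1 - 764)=-39230239730 / 53141949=-738.22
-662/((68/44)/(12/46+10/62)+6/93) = -67948342/382373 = -177.70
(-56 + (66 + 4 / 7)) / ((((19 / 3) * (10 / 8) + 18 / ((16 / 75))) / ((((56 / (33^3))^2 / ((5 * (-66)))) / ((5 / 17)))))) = -2254336 / 786665426617125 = -0.00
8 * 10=80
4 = 4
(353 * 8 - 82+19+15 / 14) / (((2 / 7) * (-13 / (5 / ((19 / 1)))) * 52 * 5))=-38669 / 51376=-0.75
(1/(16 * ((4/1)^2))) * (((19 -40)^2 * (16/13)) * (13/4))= 441/64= 6.89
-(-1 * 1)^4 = -1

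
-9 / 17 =-0.53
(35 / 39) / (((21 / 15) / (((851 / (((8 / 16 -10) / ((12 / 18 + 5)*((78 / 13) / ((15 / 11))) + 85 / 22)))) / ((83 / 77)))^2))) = 246509298847357 / 67147083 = 3671184.03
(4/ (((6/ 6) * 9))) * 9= 4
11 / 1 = 11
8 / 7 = 1.14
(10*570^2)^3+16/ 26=445853814237000000008/ 13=34296447249000000000.62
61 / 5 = 12.20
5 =5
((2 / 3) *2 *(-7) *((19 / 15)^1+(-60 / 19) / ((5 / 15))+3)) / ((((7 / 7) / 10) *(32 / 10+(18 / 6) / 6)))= 831040 / 6327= 131.35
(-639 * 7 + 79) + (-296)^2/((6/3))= 39414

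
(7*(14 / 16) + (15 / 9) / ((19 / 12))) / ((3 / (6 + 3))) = 3273 / 152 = 21.53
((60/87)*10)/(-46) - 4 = -2768/667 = -4.15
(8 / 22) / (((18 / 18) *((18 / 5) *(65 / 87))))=58 / 429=0.14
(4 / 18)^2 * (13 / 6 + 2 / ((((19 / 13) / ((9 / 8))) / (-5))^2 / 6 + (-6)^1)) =67610374 / 747042507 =0.09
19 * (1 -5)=-76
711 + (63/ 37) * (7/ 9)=712.32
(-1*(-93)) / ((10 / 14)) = 651 / 5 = 130.20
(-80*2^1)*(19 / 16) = -190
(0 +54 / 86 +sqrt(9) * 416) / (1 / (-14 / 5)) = -3496.16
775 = 775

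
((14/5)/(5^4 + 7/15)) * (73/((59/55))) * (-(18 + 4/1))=-1854930/276769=-6.70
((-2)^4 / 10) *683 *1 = 5464 / 5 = 1092.80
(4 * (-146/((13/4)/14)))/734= -16352/4771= -3.43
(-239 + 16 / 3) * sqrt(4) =-1402 / 3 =-467.33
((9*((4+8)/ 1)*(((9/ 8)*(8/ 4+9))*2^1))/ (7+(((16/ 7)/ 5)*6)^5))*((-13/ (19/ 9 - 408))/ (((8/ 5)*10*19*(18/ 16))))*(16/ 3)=374375925000/ 45495648359239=0.01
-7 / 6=-1.17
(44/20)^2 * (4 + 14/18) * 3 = 5203/75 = 69.37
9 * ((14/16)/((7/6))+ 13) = 495/4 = 123.75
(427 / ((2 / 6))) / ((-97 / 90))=-115290 / 97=-1188.56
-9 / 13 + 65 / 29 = 584 / 377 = 1.55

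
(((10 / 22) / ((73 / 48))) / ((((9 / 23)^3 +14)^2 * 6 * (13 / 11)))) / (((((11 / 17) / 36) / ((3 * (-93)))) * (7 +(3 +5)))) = -67404885266592 / 305486045106671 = -0.22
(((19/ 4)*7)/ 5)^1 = 133/ 20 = 6.65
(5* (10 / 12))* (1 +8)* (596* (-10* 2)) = -447000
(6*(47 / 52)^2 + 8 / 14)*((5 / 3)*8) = 72.97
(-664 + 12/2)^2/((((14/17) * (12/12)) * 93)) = 525742/93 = 5653.14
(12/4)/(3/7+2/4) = 42/13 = 3.23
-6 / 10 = -3 / 5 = -0.60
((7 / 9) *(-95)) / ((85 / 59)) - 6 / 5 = -40153 / 765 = -52.49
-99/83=-1.19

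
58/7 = 8.29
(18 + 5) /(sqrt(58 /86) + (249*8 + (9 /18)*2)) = 1971077 /170798078 - 23*sqrt(1247) /170798078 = 0.01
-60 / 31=-1.94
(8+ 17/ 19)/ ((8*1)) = 169/ 152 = 1.11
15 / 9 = 5 / 3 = 1.67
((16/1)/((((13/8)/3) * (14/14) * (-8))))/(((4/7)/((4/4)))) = -84/13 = -6.46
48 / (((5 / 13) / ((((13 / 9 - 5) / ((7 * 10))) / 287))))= -0.02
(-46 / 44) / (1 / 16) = -184 / 11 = -16.73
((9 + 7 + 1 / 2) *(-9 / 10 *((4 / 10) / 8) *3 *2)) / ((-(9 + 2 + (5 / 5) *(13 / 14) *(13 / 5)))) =2079 / 6260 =0.33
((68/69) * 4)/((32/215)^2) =785825/4416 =177.95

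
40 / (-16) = -2.50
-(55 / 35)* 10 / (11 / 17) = -170 / 7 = -24.29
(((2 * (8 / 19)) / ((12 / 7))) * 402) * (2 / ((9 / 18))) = 15008 / 19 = 789.89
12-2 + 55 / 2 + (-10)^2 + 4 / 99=27233 / 198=137.54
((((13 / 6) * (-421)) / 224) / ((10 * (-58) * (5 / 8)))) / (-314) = -5473 / 152980800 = -0.00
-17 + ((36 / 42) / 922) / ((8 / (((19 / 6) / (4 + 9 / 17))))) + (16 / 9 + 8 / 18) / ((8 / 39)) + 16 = 117283057 / 11926992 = 9.83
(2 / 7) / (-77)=-2 / 539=-0.00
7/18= 0.39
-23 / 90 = -0.26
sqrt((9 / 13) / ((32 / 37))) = 3 * sqrt(962) / 104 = 0.89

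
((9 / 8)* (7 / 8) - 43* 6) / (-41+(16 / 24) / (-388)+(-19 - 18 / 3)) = 4786659 / 1229216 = 3.89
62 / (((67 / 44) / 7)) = 19096 / 67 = 285.01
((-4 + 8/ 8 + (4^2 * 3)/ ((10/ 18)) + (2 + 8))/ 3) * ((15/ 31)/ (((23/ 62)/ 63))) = 58842/ 23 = 2558.35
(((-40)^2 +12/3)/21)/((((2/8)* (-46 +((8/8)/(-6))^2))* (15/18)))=-461952/57925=-7.98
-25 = -25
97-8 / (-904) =10962 / 113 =97.01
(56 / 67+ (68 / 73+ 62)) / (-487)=-0.13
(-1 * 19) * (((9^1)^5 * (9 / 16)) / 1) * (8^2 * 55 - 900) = -6613783245 / 4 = -1653445811.25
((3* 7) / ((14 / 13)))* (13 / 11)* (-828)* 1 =-209898 / 11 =-19081.64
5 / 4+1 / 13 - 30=-1491 / 52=-28.67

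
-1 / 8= -0.12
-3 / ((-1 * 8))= 3 / 8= 0.38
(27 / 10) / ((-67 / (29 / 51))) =-261 / 11390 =-0.02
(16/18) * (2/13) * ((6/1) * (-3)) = -32/13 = -2.46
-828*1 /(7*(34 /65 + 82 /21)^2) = -55098225 /9132484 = -6.03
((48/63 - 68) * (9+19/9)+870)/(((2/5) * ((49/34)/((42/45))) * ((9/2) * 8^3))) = 197455/2286144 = 0.09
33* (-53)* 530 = -926970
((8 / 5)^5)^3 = 35184372088832 / 30517578125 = 1152.92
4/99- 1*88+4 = -8312/99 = -83.96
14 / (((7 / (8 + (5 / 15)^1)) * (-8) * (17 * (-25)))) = 1 / 204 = 0.00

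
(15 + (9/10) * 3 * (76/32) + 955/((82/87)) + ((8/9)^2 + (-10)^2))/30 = 301662193/7970400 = 37.85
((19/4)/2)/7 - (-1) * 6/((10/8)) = 1439/280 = 5.14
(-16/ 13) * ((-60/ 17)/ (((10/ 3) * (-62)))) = -144/ 6851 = -0.02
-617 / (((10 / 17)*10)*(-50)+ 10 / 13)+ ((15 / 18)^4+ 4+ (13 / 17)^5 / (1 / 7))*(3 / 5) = 39042601991177 / 6627551710320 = 5.89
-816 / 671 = -1.22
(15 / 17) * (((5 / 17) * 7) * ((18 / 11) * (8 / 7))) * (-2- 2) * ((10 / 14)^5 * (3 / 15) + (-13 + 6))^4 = -8101837000669851235123200 / 253659614560108551179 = -31939.80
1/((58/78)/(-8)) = -312/29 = -10.76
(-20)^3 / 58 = -4000 / 29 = -137.93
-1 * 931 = -931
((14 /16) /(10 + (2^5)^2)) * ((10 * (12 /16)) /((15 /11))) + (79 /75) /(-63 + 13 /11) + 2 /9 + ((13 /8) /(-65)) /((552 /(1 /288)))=26653891769 /127021824000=0.21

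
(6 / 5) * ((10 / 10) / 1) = 6 / 5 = 1.20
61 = 61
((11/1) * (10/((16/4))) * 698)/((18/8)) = 76780/9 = 8531.11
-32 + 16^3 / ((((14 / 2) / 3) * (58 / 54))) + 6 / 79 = 25698338 / 16037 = 1602.44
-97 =-97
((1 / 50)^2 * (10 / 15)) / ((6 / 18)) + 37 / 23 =46273 / 28750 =1.61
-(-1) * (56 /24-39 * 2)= -227 /3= -75.67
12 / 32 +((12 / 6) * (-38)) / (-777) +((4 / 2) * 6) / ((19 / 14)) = 1100129 / 118104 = 9.31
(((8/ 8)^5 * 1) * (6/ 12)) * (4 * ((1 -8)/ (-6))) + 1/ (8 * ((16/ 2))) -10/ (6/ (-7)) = 897/ 64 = 14.02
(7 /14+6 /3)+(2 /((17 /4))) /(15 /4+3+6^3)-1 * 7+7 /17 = -123785 /30294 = -4.09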